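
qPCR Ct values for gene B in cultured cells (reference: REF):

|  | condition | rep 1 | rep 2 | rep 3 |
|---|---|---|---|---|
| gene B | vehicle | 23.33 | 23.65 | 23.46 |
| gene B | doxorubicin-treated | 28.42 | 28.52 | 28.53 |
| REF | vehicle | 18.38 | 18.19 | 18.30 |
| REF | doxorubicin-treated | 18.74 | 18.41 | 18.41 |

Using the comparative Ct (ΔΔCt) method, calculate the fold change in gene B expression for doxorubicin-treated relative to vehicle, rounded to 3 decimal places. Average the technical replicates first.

0.036

Mean Ct: gene B vehicle 23.480; gene B doxorubicin-treated 28.490; REF vehicle 18.290; REF doxorubicin-treated 18.520
ΔCt(vehicle) = 23.480 − 18.290 = 5.190
ΔCt(doxorubicin-treated) = 28.490 − 18.520 = 9.970
ΔΔCt = 9.970 − 5.190 = 4.780
Fold change = 2^(−4.780) = 0.0364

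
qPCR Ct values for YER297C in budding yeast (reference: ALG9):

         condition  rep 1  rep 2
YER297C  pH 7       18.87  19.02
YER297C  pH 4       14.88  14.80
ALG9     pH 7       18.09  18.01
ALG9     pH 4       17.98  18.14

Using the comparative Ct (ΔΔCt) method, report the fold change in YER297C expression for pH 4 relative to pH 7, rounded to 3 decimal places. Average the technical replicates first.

Mean Ct: YER297C pH 7 18.945; YER297C pH 4 14.840; ALG9 pH 7 18.050; ALG9 pH 4 18.060
ΔCt(pH 7) = 18.945 − 18.050 = 0.895
ΔCt(pH 4) = 14.840 − 18.060 = -3.220
ΔΔCt = -3.220 − 0.895 = -4.115
Fold change = 2^(−(-4.115)) = 2^4.115 = 17.3276

17.328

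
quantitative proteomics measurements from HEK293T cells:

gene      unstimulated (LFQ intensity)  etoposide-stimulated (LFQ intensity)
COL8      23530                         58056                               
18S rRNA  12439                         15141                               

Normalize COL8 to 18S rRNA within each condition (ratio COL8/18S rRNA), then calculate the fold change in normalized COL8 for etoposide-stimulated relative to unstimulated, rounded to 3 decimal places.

COL8/18S rRNA (unstimulated) = 23530 / 12439 = 1.8916
COL8/18S rRNA (etoposide-stimulated) = 58056 / 15141 = 3.8344
Fold change = 3.8344 / 1.8916 = 2.0270

2.027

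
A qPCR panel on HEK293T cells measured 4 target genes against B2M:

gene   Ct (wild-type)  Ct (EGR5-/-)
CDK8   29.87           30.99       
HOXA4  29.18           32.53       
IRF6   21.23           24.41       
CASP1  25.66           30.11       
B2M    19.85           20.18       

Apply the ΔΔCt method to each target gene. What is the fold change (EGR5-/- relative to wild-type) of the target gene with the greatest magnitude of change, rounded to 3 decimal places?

CDK8: ΔΔCt = (30.99−20.18) − (29.87−19.85) = 10.81 − 10.02 = 0.79; fold change = 2^-0.79 = 0.578
HOXA4: ΔΔCt = (32.53−20.18) − (29.18−19.85) = 12.35 − 9.33 = 3.02; fold change = 2^-3.02 = 0.123
IRF6: ΔΔCt = (24.41−20.18) − (21.23−19.85) = 4.23 − 1.38 = 2.85; fold change = 2^-2.85 = 0.139
CASP1: ΔΔCt = (30.11−20.18) − (25.66−19.85) = 9.93 − 5.81 = 4.12; fold change = 2^-4.12 = 0.058
CASP1 has the largest |ΔΔCt| = 4.12.

0.058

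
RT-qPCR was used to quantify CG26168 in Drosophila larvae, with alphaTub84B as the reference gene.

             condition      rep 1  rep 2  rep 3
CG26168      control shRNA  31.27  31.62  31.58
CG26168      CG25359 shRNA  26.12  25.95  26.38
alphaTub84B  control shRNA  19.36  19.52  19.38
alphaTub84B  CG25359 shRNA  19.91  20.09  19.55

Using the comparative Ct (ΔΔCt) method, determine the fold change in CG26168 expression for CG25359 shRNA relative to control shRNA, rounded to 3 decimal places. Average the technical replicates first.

54.569

Mean Ct: CG26168 control shRNA 31.490; CG26168 CG25359 shRNA 26.150; alphaTub84B control shRNA 19.420; alphaTub84B CG25359 shRNA 19.850
ΔCt(control shRNA) = 31.490 − 19.420 = 12.070
ΔCt(CG25359 shRNA) = 26.150 − 19.850 = 6.300
ΔΔCt = 6.300 − 12.070 = -5.770
Fold change = 2^(−(-5.770)) = 2^5.770 = 54.5686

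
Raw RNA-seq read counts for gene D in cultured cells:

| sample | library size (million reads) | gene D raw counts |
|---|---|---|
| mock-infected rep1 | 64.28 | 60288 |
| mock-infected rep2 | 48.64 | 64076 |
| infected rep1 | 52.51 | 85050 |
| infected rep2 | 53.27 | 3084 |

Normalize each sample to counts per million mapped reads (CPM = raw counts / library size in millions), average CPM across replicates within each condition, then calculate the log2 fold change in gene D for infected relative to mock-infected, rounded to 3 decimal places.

-0.427

CPM(mock-infected rep1) = 60288 / 64.28 = 937.8967
CPM(mock-infected rep2) = 64076 / 48.64 = 1317.3520
CPM(infected rep1) = 85050 / 52.51 = 1619.6915
CPM(infected rep2) = 3084 / 53.27 = 57.8937
mean CPM(mock-infected) = 1127.6243; mean CPM(infected) = 838.7926
Fold change = 838.7926 / 1127.6243 = 0.74386
log2(0.74386) = -0.4269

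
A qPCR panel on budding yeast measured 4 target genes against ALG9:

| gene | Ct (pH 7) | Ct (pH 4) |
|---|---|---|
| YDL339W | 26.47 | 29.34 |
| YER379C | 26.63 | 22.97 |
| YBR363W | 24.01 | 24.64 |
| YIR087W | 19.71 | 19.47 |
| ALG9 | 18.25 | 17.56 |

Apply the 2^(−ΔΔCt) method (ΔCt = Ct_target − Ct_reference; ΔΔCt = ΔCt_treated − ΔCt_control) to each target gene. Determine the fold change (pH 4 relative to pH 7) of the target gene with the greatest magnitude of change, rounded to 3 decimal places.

YDL339W: ΔΔCt = (29.34−17.56) − (26.47−18.25) = 11.78 − 8.22 = 3.56; fold change = 2^-3.56 = 0.085
YER379C: ΔΔCt = (22.97−17.56) − (26.63−18.25) = 5.41 − 8.38 = -2.97; fold change = 2^2.97 = 7.835
YBR363W: ΔΔCt = (24.64−17.56) − (24.01−18.25) = 7.08 − 5.76 = 1.32; fold change = 2^-1.32 = 0.401
YIR087W: ΔΔCt = (19.47−17.56) − (19.71−18.25) = 1.91 − 1.46 = 0.45; fold change = 2^-0.45 = 0.732
YDL339W has the largest |ΔΔCt| = 3.56.

0.085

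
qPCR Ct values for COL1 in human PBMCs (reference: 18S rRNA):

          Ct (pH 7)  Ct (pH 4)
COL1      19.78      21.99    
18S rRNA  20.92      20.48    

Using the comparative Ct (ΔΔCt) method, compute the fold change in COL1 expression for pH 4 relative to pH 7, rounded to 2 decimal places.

0.16

ΔCt(pH 7) = 19.780 − 20.920 = -1.140
ΔCt(pH 4) = 21.990 − 20.480 = 1.510
ΔΔCt = 1.510 − (-1.140) = 2.650
Fold change = 2^(−2.650) = 0.159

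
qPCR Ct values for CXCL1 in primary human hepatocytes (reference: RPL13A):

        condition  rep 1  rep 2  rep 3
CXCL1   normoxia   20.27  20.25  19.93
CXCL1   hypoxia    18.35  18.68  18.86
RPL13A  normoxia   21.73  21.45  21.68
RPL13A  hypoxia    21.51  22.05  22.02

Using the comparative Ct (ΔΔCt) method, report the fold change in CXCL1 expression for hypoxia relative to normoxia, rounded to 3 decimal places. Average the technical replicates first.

3.387

Mean Ct: CXCL1 normoxia 20.150; CXCL1 hypoxia 18.630; RPL13A normoxia 21.620; RPL13A hypoxia 21.860
ΔCt(normoxia) = 20.150 − 21.620 = -1.470
ΔCt(hypoxia) = 18.630 − 21.860 = -3.230
ΔΔCt = -3.230 − (-1.470) = -1.760
Fold change = 2^(−(-1.760)) = 2^1.760 = 3.3870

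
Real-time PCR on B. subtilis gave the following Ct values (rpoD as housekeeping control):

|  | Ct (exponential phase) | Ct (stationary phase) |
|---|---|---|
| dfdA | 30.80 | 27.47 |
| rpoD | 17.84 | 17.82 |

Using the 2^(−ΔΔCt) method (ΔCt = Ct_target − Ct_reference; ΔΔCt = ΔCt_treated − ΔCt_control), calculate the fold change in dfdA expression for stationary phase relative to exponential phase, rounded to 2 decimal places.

ΔCt(exponential phase) = 30.800 − 17.840 = 12.960
ΔCt(stationary phase) = 27.470 − 17.820 = 9.650
ΔΔCt = 9.650 − 12.960 = -3.310
Fold change = 2^(−(-3.310)) = 2^3.310 = 9.918

9.92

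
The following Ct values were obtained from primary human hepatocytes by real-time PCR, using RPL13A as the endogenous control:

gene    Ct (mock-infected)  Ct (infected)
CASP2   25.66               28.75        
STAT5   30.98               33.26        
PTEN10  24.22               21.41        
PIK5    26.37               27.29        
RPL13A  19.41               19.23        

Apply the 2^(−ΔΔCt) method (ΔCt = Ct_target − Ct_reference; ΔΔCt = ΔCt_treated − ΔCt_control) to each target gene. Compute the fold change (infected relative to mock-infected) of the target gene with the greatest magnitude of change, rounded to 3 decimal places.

CASP2: ΔΔCt = (28.75−19.23) − (25.66−19.41) = 9.52 − 6.25 = 3.27; fold change = 2^-3.27 = 0.104
STAT5: ΔΔCt = (33.26−19.23) − (30.98−19.41) = 14.03 − 11.57 = 2.46; fold change = 2^-2.46 = 0.182
PTEN10: ΔΔCt = (21.41−19.23) − (24.22−19.41) = 2.18 − 4.81 = -2.63; fold change = 2^2.63 = 6.190
PIK5: ΔΔCt = (27.29−19.23) − (26.37−19.41) = 8.06 − 6.96 = 1.10; fold change = 2^-1.10 = 0.467
CASP2 has the largest |ΔΔCt| = 3.27.

0.104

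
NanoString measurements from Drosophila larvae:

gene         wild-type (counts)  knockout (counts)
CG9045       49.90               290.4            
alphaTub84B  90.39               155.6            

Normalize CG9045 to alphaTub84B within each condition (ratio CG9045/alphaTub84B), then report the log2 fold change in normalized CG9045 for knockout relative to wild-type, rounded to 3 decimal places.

1.757

CG9045/alphaTub84B (wild-type) = 49.90 / 90.39 = 0.55205
CG9045/alphaTub84B (knockout) = 290.4 / 155.6 = 1.8663
Fold change = 1.8663 / 0.55205 = 3.3807
log2(3.3807) = 1.7573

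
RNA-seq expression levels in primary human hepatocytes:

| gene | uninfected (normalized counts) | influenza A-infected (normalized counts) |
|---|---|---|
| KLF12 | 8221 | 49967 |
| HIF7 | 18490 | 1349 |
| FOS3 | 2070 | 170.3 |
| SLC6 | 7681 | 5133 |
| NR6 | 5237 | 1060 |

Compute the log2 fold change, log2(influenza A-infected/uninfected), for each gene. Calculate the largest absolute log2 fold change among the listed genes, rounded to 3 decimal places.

3.777

log2(49967/8221) = 2.604  (KLF12)
log2(1349/18490) = -3.777  (HIF7)
log2(170.3/2070) = -3.603  (FOS3)
log2(5133/7681) = -0.581  (SLC6)
log2(1060/5237) = -2.305  (NR6)
The largest magnitude belongs to HIF7.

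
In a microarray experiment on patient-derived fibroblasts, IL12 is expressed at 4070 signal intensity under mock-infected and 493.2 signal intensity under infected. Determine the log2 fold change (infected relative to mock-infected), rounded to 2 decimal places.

-3.04

Fold change = 493.2 / 4070 = 0.1212
log2(0.1212) = -3.045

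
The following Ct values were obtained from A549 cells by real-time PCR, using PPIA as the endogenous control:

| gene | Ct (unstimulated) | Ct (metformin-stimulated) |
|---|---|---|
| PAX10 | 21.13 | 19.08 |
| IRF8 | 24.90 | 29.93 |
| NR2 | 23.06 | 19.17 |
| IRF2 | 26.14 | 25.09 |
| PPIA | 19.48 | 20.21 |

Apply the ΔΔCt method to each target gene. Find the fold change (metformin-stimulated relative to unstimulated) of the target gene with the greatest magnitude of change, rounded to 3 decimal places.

PAX10: ΔΔCt = (19.08−20.21) − (21.13−19.48) = -1.13 − 1.65 = -2.78; fold change = 2^2.78 = 6.869
IRF8: ΔΔCt = (29.93−20.21) − (24.90−19.48) = 9.72 − 5.42 = 4.30; fold change = 2^-4.30 = 0.051
NR2: ΔΔCt = (19.17−20.21) − (23.06−19.48) = -1.04 − 3.58 = -4.62; fold change = 2^4.62 = 24.590
IRF2: ΔΔCt = (25.09−20.21) − (26.14−19.48) = 4.88 − 6.66 = -1.78; fold change = 2^1.78 = 3.434
NR2 has the largest |ΔΔCt| = 4.62.

24.590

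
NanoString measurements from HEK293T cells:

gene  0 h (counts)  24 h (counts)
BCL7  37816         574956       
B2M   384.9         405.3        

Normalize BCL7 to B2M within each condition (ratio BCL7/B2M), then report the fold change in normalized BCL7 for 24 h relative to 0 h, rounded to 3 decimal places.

14.439

BCL7/B2M (0 h) = 37816 / 384.9 = 98.249
BCL7/B2M (24 h) = 574956 / 405.3 = 1418.6
Fold change = 1418.6 / 98.249 = 14.4388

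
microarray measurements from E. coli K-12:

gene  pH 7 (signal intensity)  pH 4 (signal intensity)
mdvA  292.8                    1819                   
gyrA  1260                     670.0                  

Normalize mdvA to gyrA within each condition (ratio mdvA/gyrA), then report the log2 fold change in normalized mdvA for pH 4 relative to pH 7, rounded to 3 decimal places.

3.546

mdvA/gyrA (pH 7) = 292.8 / 1260 = 0.23238
mdvA/gyrA (pH 4) = 1819 / 670.0 = 2.7149
Fold change = 2.7149 / 0.23238 = 11.6831
log2(11.6831) = 3.5463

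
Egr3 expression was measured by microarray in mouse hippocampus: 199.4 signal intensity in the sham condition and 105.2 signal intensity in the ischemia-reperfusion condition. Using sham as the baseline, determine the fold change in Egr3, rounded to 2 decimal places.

Fold change = 105.2 / 199.4 = 0.528
Egr3 is downregulated.

0.53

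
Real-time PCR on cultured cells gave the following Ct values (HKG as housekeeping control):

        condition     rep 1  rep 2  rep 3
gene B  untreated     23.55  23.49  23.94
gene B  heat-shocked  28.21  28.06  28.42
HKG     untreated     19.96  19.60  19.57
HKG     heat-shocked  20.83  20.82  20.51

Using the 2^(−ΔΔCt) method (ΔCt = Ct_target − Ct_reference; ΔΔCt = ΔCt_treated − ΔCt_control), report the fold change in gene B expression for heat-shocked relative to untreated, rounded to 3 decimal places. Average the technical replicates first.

0.085

Mean Ct: gene B untreated 23.660; gene B heat-shocked 28.230; HKG untreated 19.710; HKG heat-shocked 20.720
ΔCt(untreated) = 23.660 − 19.710 = 3.950
ΔCt(heat-shocked) = 28.230 − 20.720 = 7.510
ΔΔCt = 7.510 − 3.950 = 3.560
Fold change = 2^(−3.560) = 0.0848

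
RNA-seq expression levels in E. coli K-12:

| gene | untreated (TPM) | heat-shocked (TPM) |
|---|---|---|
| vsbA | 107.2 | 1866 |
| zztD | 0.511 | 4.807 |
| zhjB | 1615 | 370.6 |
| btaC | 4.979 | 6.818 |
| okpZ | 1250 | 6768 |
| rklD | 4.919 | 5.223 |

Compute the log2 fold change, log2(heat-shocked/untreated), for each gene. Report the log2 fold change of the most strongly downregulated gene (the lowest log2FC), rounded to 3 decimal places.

log2(1866/107.2) = 4.122  (vsbA)
log2(4.807/0.511) = 3.234  (zztD)
log2(370.6/1615) = -2.124  (zhjB)
log2(6.818/4.979) = 0.453  (btaC)
log2(6768/1250) = 2.437  (okpZ)
log2(5.223/4.919) = 0.087  (rklD)
zhjB is most strongly downregulated.

-2.124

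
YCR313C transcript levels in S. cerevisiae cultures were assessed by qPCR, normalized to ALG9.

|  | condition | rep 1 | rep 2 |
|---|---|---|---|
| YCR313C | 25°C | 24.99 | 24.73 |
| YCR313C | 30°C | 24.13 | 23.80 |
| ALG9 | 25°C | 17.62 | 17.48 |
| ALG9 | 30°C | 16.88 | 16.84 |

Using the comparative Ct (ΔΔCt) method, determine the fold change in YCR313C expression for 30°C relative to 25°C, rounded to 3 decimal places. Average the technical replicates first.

1.153

Mean Ct: YCR313C 25°C 24.860; YCR313C 30°C 23.965; ALG9 25°C 17.550; ALG9 30°C 16.860
ΔCt(25°C) = 24.860 − 17.550 = 7.310
ΔCt(30°C) = 23.965 − 16.860 = 7.105
ΔΔCt = 7.105 − 7.310 = -0.205
Fold change = 2^(−(-0.205)) = 2^0.205 = 1.1527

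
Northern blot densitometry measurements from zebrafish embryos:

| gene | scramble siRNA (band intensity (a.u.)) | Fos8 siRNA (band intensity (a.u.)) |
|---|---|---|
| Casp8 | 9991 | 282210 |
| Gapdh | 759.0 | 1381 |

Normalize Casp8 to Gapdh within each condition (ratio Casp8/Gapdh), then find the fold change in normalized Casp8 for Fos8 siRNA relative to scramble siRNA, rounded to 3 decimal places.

15.524

Casp8/Gapdh (scramble siRNA) = 9991 / 759.0 = 13.163
Casp8/Gapdh (Fos8 siRNA) = 282210 / 1381 = 204.35
Fold change = 204.35 / 13.163 = 15.5243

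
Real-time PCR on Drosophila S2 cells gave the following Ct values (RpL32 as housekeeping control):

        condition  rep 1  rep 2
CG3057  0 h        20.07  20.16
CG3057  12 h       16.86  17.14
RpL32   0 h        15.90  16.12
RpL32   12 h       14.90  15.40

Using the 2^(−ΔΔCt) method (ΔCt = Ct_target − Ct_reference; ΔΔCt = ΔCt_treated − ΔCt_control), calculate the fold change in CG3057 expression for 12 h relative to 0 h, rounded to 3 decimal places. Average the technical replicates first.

4.773

Mean Ct: CG3057 0 h 20.115; CG3057 12 h 17.000; RpL32 0 h 16.010; RpL32 12 h 15.150
ΔCt(0 h) = 20.115 − 16.010 = 4.105
ΔCt(12 h) = 17.000 − 15.150 = 1.850
ΔΔCt = 1.850 − 4.105 = -2.255
Fold change = 2^(−(-2.255)) = 2^2.255 = 4.7733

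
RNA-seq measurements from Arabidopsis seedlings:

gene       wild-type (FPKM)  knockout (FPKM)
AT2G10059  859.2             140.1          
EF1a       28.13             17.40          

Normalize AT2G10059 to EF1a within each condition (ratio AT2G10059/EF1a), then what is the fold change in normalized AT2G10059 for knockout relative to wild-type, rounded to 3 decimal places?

AT2G10059/EF1a (wild-type) = 859.2 / 28.13 = 30.544
AT2G10059/EF1a (knockout) = 140.1 / 17.40 = 8.0517
Fold change = 8.0517 / 30.544 = 0.2636

0.264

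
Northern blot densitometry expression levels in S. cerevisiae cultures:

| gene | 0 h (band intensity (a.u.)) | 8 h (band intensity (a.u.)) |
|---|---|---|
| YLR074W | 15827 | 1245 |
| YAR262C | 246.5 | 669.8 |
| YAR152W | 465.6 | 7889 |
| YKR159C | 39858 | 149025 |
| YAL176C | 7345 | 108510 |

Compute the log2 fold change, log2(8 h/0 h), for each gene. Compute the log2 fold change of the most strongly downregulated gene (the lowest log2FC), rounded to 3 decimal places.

-3.668

log2(1245/15827) = -3.668  (YLR074W)
log2(669.8/246.5) = 1.442  (YAR262C)
log2(7889/465.6) = 4.083  (YAR152W)
log2(149025/39858) = 1.903  (YKR159C)
log2(108510/7345) = 3.885  (YAL176C)
YLR074W is most strongly downregulated.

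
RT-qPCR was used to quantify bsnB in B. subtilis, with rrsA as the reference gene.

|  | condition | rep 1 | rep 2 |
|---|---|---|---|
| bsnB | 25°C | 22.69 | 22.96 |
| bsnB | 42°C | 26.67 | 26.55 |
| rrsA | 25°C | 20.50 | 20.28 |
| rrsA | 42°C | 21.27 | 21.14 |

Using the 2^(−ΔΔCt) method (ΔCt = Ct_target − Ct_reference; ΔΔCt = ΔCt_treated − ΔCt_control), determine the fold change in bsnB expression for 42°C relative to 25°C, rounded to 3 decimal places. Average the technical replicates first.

Mean Ct: bsnB 25°C 22.825; bsnB 42°C 26.610; rrsA 25°C 20.390; rrsA 42°C 21.205
ΔCt(25°C) = 22.825 − 20.390 = 2.435
ΔCt(42°C) = 26.610 − 21.205 = 5.405
ΔΔCt = 5.405 − 2.435 = 2.970
Fold change = 2^(−2.970) = 0.1276

0.128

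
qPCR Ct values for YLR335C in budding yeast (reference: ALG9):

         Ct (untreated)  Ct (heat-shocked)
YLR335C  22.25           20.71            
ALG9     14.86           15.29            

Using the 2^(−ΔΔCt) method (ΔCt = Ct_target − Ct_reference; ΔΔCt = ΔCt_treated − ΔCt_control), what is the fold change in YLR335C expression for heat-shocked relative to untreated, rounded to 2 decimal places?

ΔCt(untreated) = 22.250 − 14.860 = 7.390
ΔCt(heat-shocked) = 20.710 − 15.290 = 5.420
ΔΔCt = 5.420 − 7.390 = -1.970
Fold change = 2^(−(-1.970)) = 2^1.970 = 3.918

3.92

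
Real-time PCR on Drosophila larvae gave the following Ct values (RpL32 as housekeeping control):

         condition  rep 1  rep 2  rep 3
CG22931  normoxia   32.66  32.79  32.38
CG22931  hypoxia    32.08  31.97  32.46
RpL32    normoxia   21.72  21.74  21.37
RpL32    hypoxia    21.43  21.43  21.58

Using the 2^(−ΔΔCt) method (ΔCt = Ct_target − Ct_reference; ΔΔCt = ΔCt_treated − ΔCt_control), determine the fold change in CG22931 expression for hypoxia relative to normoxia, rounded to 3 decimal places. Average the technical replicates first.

Mean Ct: CG22931 normoxia 32.610; CG22931 hypoxia 32.170; RpL32 normoxia 21.610; RpL32 hypoxia 21.480
ΔCt(normoxia) = 32.610 − 21.610 = 11.000
ΔCt(hypoxia) = 32.170 − 21.480 = 10.690
ΔΔCt = 10.690 − 11.000 = -0.310
Fold change = 2^(−(-0.310)) = 2^0.310 = 1.2397

1.240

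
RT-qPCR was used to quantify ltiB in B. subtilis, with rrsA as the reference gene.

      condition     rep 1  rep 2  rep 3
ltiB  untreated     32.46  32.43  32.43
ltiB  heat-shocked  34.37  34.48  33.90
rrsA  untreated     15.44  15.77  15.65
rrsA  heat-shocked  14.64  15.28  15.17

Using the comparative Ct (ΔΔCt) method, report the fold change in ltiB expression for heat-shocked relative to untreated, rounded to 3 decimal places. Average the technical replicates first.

0.189

Mean Ct: ltiB untreated 32.440; ltiB heat-shocked 34.250; rrsA untreated 15.620; rrsA heat-shocked 15.030
ΔCt(untreated) = 32.440 − 15.620 = 16.820
ΔCt(heat-shocked) = 34.250 − 15.030 = 19.220
ΔΔCt = 19.220 − 16.820 = 2.400
Fold change = 2^(−2.400) = 0.1895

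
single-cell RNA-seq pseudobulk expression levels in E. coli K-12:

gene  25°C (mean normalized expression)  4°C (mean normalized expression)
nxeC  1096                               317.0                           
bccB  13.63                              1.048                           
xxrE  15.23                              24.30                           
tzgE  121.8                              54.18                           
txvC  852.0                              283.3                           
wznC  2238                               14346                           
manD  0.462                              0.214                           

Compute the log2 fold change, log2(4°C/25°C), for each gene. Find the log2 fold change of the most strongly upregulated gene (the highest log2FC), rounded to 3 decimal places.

log2(317.0/1096) = -1.790  (nxeC)
log2(1.048/13.63) = -3.701  (bccB)
log2(24.30/15.23) = 0.674  (xxrE)
log2(54.18/121.8) = -1.169  (tzgE)
log2(283.3/852.0) = -1.589  (txvC)
log2(14346/2238) = 2.680  (wznC)
log2(0.214/0.462) = -1.110  (manD)
wznC is most strongly upregulated.

2.680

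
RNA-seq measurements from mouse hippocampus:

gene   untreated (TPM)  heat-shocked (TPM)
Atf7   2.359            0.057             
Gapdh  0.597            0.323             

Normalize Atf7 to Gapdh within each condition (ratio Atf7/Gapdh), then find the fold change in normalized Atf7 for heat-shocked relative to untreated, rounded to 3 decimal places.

Atf7/Gapdh (untreated) = 2.359 / 0.597 = 3.9514
Atf7/Gapdh (heat-shocked) = 0.057 / 0.323 = 0.17647
Fold change = 0.17647 / 3.9514 = 0.0447

0.045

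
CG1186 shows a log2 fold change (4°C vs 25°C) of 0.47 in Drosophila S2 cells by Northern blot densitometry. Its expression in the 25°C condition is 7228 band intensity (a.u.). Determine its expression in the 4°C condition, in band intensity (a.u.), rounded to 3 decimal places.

10011.571

Fold change = 2^(0.47) = 1.3851
4°C expression = 7228 × 1.3851 = 10011.571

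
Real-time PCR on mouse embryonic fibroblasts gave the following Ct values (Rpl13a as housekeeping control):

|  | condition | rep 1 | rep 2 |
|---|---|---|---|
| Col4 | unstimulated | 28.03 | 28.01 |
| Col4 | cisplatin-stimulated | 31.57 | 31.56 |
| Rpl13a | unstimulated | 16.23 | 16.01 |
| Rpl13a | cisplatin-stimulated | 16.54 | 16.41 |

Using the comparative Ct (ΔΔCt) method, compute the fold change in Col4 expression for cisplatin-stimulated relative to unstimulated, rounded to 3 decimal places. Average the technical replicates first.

Mean Ct: Col4 unstimulated 28.020; Col4 cisplatin-stimulated 31.565; Rpl13a unstimulated 16.120; Rpl13a cisplatin-stimulated 16.475
ΔCt(unstimulated) = 28.020 − 16.120 = 11.900
ΔCt(cisplatin-stimulated) = 31.565 − 16.475 = 15.090
ΔΔCt = 15.090 − 11.900 = 3.190
Fold change = 2^(−3.190) = 0.1096

0.110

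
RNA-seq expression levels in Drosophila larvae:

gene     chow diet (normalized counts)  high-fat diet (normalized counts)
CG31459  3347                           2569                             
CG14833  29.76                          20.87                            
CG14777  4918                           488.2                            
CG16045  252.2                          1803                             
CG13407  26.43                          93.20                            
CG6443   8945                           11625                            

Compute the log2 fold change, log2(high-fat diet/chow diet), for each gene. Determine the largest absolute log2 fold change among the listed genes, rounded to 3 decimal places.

3.333

log2(2569/3347) = -0.382  (CG31459)
log2(20.87/29.76) = -0.512  (CG14833)
log2(488.2/4918) = -3.333  (CG14777)
log2(1803/252.2) = 2.838  (CG16045)
log2(93.20/26.43) = 1.818  (CG13407)
log2(11625/8945) = 0.378  (CG6443)
The largest magnitude belongs to CG14777.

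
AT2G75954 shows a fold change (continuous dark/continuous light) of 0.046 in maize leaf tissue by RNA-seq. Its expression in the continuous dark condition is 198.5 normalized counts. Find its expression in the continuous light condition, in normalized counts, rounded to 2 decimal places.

continuous light expression = 198.5 / 0.046 = 4315.22

4315.22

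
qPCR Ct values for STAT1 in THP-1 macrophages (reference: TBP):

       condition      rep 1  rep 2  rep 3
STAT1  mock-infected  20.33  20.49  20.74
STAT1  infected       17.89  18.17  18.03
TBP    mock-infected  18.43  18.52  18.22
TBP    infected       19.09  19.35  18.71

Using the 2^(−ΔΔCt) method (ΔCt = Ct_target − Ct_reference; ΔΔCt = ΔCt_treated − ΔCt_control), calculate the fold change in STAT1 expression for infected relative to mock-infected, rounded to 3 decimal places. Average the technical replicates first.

8.877

Mean Ct: STAT1 mock-infected 20.520; STAT1 infected 18.030; TBP mock-infected 18.390; TBP infected 19.050
ΔCt(mock-infected) = 20.520 − 18.390 = 2.130
ΔCt(infected) = 18.030 − 19.050 = -1.020
ΔΔCt = -1.020 − 2.130 = -3.150
Fold change = 2^(−(-3.150)) = 2^3.150 = 8.8766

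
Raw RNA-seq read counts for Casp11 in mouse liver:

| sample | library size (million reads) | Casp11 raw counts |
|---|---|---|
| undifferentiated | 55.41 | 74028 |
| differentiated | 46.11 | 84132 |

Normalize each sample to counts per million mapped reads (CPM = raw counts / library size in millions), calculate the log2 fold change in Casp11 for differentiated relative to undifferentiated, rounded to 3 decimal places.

CPM(undifferentiated) = 74028 / 55.41 = 1336.0043
CPM(differentiated) = 84132 / 46.11 = 1824.5934
Fold change = 1824.5934 / 1336.0043 = 1.36571
log2(1.36571) = 0.4497

0.450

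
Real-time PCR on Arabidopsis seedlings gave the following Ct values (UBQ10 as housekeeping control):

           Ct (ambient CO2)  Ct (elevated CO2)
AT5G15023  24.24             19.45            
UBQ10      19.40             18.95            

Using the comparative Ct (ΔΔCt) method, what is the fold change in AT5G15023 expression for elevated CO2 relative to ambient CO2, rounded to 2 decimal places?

20.25

ΔCt(ambient CO2) = 24.240 − 19.400 = 4.840
ΔCt(elevated CO2) = 19.450 − 18.950 = 0.500
ΔΔCt = 0.500 − 4.840 = -4.340
Fold change = 2^(−(-4.340)) = 2^4.340 = 20.252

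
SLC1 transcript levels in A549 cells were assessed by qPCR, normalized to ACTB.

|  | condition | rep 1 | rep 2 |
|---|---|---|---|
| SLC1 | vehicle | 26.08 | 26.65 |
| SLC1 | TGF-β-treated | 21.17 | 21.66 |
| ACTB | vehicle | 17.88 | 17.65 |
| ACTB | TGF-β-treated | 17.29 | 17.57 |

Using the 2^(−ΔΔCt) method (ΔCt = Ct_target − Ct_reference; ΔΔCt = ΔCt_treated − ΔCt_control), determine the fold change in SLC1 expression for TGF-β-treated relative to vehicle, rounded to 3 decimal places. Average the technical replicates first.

24.505

Mean Ct: SLC1 vehicle 26.365; SLC1 TGF-β-treated 21.415; ACTB vehicle 17.765; ACTB TGF-β-treated 17.430
ΔCt(vehicle) = 26.365 − 17.765 = 8.600
ΔCt(TGF-β-treated) = 21.415 − 17.430 = 3.985
ΔΔCt = 3.985 − 8.600 = -4.615
Fold change = 2^(−(-4.615)) = 2^4.615 = 24.5049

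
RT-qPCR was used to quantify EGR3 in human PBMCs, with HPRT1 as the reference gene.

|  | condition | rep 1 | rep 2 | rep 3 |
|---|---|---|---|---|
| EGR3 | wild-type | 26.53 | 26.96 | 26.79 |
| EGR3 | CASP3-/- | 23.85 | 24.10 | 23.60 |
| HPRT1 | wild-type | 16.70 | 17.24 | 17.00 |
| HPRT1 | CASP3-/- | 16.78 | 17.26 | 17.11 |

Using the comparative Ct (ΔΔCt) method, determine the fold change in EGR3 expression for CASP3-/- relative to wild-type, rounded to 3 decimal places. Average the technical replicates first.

7.890

Mean Ct: EGR3 wild-type 26.760; EGR3 CASP3-/- 23.850; HPRT1 wild-type 16.980; HPRT1 CASP3-/- 17.050
ΔCt(wild-type) = 26.760 − 16.980 = 9.780
ΔCt(CASP3-/-) = 23.850 − 17.050 = 6.800
ΔΔCt = 6.800 − 9.780 = -2.980
Fold change = 2^(−(-2.980)) = 2^2.980 = 7.8899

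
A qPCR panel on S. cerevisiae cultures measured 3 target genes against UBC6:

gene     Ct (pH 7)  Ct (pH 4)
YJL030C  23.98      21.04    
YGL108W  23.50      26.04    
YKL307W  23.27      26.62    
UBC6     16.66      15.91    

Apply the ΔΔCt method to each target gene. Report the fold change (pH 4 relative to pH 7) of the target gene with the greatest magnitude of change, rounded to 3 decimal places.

YJL030C: ΔΔCt = (21.04−15.91) − (23.98−16.66) = 5.13 − 7.32 = -2.19; fold change = 2^2.19 = 4.563
YGL108W: ΔΔCt = (26.04−15.91) − (23.50−16.66) = 10.13 − 6.84 = 3.29; fold change = 2^-3.29 = 0.102
YKL307W: ΔΔCt = (26.62−15.91) − (23.27−16.66) = 10.71 − 6.61 = 4.10; fold change = 2^-4.10 = 0.058
YKL307W has the largest |ΔΔCt| = 4.10.

0.058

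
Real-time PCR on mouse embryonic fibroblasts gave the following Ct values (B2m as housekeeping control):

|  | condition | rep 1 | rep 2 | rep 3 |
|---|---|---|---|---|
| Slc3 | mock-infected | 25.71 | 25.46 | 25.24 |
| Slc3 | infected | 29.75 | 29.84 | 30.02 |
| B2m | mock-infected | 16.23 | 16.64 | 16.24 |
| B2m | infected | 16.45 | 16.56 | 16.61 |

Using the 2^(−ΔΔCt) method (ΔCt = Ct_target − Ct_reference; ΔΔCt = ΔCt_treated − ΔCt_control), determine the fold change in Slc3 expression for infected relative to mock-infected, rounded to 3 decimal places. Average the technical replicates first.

Mean Ct: Slc3 mock-infected 25.470; Slc3 infected 29.870; B2m mock-infected 16.370; B2m infected 16.540
ΔCt(mock-infected) = 25.470 − 16.370 = 9.100
ΔCt(infected) = 29.870 − 16.540 = 13.330
ΔΔCt = 13.330 − 9.100 = 4.230
Fold change = 2^(−4.230) = 0.0533

0.053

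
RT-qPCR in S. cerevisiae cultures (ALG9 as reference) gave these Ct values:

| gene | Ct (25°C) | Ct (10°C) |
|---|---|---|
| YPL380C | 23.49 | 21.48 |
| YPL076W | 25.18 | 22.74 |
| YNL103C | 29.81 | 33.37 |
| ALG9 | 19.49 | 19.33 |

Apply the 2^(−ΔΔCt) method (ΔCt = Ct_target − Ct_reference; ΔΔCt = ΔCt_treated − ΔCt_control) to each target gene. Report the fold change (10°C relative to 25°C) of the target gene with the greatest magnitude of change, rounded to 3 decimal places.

YPL380C: ΔΔCt = (21.48−19.33) − (23.49−19.49) = 2.15 − 4.00 = -1.85; fold change = 2^1.85 = 3.605
YPL076W: ΔΔCt = (22.74−19.33) − (25.18−19.49) = 3.41 − 5.69 = -2.28; fold change = 2^2.28 = 4.857
YNL103C: ΔΔCt = (33.37−19.33) − (29.81−19.49) = 14.04 − 10.32 = 3.72; fold change = 2^-3.72 = 0.076
YNL103C has the largest |ΔΔCt| = 3.72.

0.076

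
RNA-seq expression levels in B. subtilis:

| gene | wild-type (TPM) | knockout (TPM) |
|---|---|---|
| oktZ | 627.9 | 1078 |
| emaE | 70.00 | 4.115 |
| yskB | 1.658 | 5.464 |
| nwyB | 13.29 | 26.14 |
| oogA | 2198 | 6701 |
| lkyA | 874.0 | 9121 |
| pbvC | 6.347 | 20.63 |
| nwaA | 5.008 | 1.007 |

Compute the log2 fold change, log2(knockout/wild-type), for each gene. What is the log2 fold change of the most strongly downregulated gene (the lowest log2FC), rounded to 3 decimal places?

log2(1078/627.9) = 0.780  (oktZ)
log2(4.115/70.00) = -4.088  (emaE)
log2(5.464/1.658) = 1.721  (yskB)
log2(26.14/13.29) = 0.976  (nwyB)
log2(6701/2198) = 1.608  (oogA)
log2(9121/874.0) = 3.383  (lkyA)
log2(20.63/6.347) = 1.701  (pbvC)
log2(1.007/5.008) = -2.314  (nwaA)
emaE is most strongly downregulated.

-4.088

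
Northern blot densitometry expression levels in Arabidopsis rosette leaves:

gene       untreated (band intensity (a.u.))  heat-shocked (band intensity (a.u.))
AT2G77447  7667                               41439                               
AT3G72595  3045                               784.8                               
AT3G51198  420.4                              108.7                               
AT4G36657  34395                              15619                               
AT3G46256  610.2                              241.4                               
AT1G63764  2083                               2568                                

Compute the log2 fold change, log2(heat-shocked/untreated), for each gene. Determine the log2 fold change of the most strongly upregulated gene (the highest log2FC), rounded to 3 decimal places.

log2(41439/7667) = 2.434  (AT2G77447)
log2(784.8/3045) = -1.956  (AT3G72595)
log2(108.7/420.4) = -1.951  (AT3G51198)
log2(15619/34395) = -1.139  (AT4G36657)
log2(241.4/610.2) = -1.338  (AT3G46256)
log2(2568/2083) = 0.302  (AT1G63764)
AT2G77447 is most strongly upregulated.

2.434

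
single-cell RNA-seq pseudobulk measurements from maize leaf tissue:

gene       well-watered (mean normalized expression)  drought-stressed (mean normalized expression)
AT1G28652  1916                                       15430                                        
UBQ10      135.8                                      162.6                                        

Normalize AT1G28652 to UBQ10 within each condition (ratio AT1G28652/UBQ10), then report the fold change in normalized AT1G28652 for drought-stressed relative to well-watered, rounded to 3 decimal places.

AT1G28652/UBQ10 (well-watered) = 1916 / 135.8 = 14.109
AT1G28652/UBQ10 (drought-stressed) = 15430 / 162.6 = 94.895
Fold change = 94.895 / 14.109 = 6.7259

6.726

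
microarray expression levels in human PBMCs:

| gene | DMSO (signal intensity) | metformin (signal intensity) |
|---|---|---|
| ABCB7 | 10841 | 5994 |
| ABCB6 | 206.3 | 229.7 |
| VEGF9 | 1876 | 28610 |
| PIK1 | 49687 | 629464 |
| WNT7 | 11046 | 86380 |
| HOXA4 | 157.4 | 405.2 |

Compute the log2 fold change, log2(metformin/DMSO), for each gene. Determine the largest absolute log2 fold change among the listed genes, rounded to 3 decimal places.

log2(5994/10841) = -0.855  (ABCB7)
log2(229.7/206.3) = 0.155  (ABCB6)
log2(28610/1876) = 3.931  (VEGF9)
log2(629464/49687) = 3.663  (PIK1)
log2(86380/11046) = 2.967  (WNT7)
log2(405.2/157.4) = 1.364  (HOXA4)
The largest magnitude belongs to VEGF9.

3.931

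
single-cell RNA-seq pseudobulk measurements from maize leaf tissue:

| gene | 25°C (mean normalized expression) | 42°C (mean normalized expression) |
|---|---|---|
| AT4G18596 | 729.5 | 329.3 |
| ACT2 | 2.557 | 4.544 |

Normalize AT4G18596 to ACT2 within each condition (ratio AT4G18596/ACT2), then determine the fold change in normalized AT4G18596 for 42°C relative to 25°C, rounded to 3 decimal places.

AT4G18596/ACT2 (25°C) = 729.5 / 2.557 = 285.3
AT4G18596/ACT2 (42°C) = 329.3 / 4.544 = 72.469
Fold change = 72.469 / 285.3 = 0.2540

0.254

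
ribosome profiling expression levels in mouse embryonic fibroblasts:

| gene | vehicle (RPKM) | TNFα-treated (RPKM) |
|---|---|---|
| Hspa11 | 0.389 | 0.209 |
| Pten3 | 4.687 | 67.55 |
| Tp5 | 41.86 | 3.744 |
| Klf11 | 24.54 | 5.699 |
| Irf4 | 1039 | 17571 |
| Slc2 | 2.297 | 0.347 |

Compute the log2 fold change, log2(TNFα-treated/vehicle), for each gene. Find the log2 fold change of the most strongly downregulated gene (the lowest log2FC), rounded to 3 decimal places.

log2(0.209/0.389) = -0.896  (Hspa11)
log2(67.55/4.687) = 3.849  (Pten3)
log2(3.744/41.86) = -3.483  (Tp5)
log2(5.699/24.54) = -2.106  (Klf11)
log2(17571/1039) = 4.080  (Irf4)
log2(0.347/2.297) = -2.727  (Slc2)
Tp5 is most strongly downregulated.

-3.483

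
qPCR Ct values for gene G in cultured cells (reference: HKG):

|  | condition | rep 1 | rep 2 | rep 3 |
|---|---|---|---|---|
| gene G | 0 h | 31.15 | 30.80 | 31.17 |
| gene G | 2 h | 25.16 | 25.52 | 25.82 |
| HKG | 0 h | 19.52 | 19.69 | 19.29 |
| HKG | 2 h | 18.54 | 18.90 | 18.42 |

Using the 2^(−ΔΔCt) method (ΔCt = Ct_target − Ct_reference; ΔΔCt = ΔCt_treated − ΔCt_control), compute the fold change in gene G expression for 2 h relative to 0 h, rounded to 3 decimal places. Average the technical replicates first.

25.281

Mean Ct: gene G 0 h 31.040; gene G 2 h 25.500; HKG 0 h 19.500; HKG 2 h 18.620
ΔCt(0 h) = 31.040 − 19.500 = 11.540
ΔCt(2 h) = 25.500 − 18.620 = 6.880
ΔΔCt = 6.880 − 11.540 = -4.660
Fold change = 2^(−(-4.660)) = 2^4.660 = 25.2813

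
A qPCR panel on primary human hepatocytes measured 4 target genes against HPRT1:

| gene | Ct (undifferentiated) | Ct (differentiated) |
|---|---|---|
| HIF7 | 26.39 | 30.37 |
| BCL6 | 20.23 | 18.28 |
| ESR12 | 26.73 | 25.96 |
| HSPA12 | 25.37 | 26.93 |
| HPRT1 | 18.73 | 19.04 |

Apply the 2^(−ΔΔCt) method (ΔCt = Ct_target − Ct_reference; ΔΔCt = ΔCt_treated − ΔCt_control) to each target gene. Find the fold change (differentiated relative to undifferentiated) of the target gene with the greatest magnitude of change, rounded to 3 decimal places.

HIF7: ΔΔCt = (30.37−19.04) − (26.39−18.73) = 11.33 − 7.66 = 3.67; fold change = 2^-3.67 = 0.079
BCL6: ΔΔCt = (18.28−19.04) − (20.23−18.73) = -0.76 − 1.50 = -2.26; fold change = 2^2.26 = 4.790
ESR12: ΔΔCt = (25.96−19.04) − (26.73−18.73) = 6.92 − 8.00 = -1.08; fold change = 2^1.08 = 2.114
HSPA12: ΔΔCt = (26.93−19.04) − (25.37−18.73) = 7.89 − 6.64 = 1.25; fold change = 2^-1.25 = 0.420
HIF7 has the largest |ΔΔCt| = 3.67.

0.079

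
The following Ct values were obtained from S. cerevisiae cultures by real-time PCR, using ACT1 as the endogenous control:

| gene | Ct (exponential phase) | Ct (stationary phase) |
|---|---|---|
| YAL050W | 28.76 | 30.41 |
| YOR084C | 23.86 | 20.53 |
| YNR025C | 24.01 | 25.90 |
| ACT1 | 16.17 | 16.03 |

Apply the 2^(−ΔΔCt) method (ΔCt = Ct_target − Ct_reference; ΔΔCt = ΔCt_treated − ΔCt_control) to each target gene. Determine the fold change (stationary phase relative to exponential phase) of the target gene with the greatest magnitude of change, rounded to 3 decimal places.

YAL050W: ΔΔCt = (30.41−16.03) − (28.76−16.17) = 14.38 − 12.59 = 1.79; fold change = 2^-1.79 = 0.289
YOR084C: ΔΔCt = (20.53−16.03) − (23.86−16.17) = 4.50 − 7.69 = -3.19; fold change = 2^3.19 = 9.126
YNR025C: ΔΔCt = (25.90−16.03) − (24.01−16.17) = 9.87 − 7.84 = 2.03; fold change = 2^-2.03 = 0.245
YOR084C has the largest |ΔΔCt| = 3.19.

9.126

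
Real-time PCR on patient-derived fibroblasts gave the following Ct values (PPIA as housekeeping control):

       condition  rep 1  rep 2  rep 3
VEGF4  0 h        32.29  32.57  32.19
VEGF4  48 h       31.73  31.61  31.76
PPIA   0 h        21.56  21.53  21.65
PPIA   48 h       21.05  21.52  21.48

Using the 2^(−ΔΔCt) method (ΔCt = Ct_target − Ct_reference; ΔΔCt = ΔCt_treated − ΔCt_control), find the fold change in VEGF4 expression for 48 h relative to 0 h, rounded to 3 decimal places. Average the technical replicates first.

1.338

Mean Ct: VEGF4 0 h 32.350; VEGF4 48 h 31.700; PPIA 0 h 21.580; PPIA 48 h 21.350
ΔCt(0 h) = 32.350 − 21.580 = 10.770
ΔCt(48 h) = 31.700 − 21.350 = 10.350
ΔΔCt = 10.350 − 10.770 = -0.420
Fold change = 2^(−(-0.420)) = 2^0.420 = 1.3379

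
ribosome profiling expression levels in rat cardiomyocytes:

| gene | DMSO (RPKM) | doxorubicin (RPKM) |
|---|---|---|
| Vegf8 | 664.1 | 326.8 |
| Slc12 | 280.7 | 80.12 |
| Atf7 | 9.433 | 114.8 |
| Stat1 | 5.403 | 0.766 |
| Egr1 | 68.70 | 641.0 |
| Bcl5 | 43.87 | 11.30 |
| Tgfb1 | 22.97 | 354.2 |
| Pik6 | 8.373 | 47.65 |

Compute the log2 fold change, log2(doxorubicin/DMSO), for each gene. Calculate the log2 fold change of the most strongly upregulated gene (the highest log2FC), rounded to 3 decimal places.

3.947

log2(326.8/664.1) = -1.023  (Vegf8)
log2(80.12/280.7) = -1.809  (Slc12)
log2(114.8/9.433) = 3.605  (Atf7)
log2(0.766/5.403) = -2.818  (Stat1)
log2(641.0/68.70) = 3.222  (Egr1)
log2(11.30/43.87) = -1.957  (Bcl5)
log2(354.2/22.97) = 3.947  (Tgfb1)
log2(47.65/8.373) = 2.509  (Pik6)
Tgfb1 is most strongly upregulated.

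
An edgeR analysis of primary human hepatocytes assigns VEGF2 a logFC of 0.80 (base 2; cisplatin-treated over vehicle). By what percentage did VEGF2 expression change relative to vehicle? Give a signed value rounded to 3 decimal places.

74.110%

Fold change = 2^(0.80) = 1.7411
Percent change = (FC − 1) × 100% = (1.7411 − 1) × 100 = 74.110%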